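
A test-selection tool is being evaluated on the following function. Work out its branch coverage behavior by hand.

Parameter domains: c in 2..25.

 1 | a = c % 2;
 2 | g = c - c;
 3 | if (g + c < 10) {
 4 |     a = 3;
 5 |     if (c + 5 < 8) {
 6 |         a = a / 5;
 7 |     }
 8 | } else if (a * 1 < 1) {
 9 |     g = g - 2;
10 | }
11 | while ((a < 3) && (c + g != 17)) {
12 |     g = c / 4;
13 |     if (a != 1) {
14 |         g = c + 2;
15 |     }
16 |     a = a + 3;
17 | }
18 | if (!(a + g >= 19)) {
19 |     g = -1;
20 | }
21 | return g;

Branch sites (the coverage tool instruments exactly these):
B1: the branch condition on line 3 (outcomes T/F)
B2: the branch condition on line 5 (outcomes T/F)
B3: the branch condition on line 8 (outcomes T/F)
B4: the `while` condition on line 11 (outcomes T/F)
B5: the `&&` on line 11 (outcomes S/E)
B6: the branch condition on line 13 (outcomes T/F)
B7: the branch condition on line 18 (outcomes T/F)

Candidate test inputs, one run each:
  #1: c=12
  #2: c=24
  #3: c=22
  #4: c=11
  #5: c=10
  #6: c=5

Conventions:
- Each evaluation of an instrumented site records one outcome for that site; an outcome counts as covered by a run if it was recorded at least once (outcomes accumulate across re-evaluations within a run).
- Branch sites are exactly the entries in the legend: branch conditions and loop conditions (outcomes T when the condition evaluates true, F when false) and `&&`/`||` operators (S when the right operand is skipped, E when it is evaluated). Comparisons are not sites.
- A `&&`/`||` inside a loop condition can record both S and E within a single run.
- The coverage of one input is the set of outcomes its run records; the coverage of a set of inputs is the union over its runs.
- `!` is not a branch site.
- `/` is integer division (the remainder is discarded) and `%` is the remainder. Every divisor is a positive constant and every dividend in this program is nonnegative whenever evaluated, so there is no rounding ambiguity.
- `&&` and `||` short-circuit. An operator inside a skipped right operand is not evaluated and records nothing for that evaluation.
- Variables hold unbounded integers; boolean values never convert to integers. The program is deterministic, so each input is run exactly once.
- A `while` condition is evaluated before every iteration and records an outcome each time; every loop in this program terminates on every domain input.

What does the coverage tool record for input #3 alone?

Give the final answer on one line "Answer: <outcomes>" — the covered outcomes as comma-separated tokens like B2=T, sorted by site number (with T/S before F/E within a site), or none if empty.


Simulating input #3 (c=22) step by step:
  B1->F, B3->T, B5->E, B4->T, B6->T, B5->S, B4->F, B7->F
deduplicating events, the covered set is: B1=F, B3=T, B4=T, B4=F, B5=S, B5=E, B6=T, B7=F
Answer: B1=F, B3=T, B4=T, B4=F, B5=S, B5=E, B6=T, B7=F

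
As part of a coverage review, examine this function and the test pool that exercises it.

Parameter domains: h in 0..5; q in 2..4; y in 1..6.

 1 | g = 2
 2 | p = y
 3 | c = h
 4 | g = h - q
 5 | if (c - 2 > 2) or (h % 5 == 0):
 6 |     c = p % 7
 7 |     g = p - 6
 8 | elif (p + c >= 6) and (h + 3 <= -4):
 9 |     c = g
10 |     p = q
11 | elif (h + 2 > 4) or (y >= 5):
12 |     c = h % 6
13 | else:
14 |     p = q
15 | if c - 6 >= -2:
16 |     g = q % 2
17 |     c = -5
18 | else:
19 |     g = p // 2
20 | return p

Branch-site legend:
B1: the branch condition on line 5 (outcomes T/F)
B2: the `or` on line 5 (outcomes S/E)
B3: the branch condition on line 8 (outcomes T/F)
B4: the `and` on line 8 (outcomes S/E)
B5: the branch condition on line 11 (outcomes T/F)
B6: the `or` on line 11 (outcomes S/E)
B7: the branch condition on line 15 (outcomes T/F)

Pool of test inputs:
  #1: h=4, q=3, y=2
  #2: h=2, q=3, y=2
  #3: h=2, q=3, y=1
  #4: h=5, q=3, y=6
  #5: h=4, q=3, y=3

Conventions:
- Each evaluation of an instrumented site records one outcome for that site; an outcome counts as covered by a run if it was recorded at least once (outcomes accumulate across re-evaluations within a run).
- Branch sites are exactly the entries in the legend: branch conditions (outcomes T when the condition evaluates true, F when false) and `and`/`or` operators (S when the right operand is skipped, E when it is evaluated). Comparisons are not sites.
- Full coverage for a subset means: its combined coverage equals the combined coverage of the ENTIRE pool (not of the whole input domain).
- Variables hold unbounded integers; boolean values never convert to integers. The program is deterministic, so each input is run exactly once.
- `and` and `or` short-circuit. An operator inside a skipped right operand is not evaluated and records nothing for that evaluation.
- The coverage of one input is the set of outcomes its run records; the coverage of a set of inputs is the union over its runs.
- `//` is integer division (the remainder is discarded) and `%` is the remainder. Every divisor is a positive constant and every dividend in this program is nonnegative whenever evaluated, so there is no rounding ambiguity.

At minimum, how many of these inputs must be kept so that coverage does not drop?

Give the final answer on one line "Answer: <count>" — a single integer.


input #1, h=4, q=3, y=2: events B2->E, B1->F, B4->E, B3->F, B6->S, B5->T, B7->T; outcomes B1=F, B2=E, B3=F, B4=E, B5=T, B6=S, B7=T
input #2, h=2, q=3, y=2: events B2->E, B1->F, B4->S, B3->F, B6->E, B5->F, B7->F; outcomes B1=F, B2=E, B3=F, B4=S, B5=F, B6=E, B7=F
input #3, h=2, q=3, y=1: events B2->E, B1->F, B4->S, B3->F, B6->E, B5->F, B7->F; outcomes B1=F, B2=E, B3=F, B4=S, B5=F, B6=E, B7=F
input #4, h=5, q=3, y=6: events B2->S, B1->T, B7->T; outcomes B1=T, B2=S, B7=T
input #5, h=4, q=3, y=3: events B2->E, B1->F, B4->E, B3->F, B6->S, B5->T, B7->T; outcomes B1=F, B2=E, B3=F, B4=E, B5=T, B6=S, B7=T
together the pool reaches 13 outcomes: B1=T, B1=F, B2=S, B2=E, B3=F, B4=S, B4=E, B5=T, B5=F, B6=S, B6=E, B7=T, B7=F
size 1 is not enough: best union over all size-1 subsets is 7/13
size 2 is not enough: best union over all size-2 subsets is 11/13
at size 3, {1, 2, 4} reaches all 13 outcomes; every lexicographically earlier size-3 subset fails
Answer: 3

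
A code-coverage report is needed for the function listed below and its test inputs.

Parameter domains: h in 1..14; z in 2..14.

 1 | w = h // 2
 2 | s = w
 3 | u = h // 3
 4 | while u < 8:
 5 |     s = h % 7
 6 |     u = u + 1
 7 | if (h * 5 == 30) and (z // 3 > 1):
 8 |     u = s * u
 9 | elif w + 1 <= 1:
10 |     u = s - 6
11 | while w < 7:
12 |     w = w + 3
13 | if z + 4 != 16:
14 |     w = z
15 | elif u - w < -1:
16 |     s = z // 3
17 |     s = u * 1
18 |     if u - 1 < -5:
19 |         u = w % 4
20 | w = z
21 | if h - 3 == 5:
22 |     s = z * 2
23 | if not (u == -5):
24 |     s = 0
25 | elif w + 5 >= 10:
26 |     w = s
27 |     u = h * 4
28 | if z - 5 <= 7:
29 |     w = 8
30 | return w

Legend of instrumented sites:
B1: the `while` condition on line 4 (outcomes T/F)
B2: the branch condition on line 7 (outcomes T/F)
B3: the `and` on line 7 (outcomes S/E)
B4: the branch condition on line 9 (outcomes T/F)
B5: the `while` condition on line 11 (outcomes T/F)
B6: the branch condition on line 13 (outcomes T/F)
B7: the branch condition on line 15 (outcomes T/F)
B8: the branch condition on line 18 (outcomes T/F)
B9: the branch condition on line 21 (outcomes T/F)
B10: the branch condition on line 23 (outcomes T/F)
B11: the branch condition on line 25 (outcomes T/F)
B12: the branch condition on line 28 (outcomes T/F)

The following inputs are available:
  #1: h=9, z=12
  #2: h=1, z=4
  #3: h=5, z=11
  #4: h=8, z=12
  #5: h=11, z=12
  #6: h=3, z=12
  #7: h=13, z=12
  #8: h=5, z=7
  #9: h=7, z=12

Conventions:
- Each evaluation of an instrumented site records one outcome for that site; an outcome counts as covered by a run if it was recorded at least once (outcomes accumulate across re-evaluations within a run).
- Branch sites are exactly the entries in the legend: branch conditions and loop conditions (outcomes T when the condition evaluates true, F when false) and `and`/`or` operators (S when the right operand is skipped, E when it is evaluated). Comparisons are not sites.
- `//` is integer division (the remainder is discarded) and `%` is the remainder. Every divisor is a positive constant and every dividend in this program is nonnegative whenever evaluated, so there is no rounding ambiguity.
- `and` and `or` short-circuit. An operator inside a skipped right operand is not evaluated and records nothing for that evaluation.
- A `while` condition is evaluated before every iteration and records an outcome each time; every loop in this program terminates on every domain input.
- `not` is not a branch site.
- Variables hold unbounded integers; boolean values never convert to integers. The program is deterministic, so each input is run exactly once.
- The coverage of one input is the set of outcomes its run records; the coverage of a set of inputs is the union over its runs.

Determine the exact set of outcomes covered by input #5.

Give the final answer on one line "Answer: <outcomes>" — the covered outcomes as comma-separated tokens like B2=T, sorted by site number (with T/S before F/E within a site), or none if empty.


Tracing the run of input #5 (h=11, z=12):
  B1->T, B1->T, B1->T, B1->T, B1->T, B1->F, B3->S, B2->F, B4->F, B5->T
  B5->F, B6->F, B7->F, B9->F, B10->T, B12->T
deduplicating events, the covered set is: B1=T, B1=F, B2=F, B3=S, B4=F, B5=T, B5=F, B6=F, B7=F, B9=F, B10=T, B12=T
Answer: B1=T, B1=F, B2=F, B3=S, B4=F, B5=T, B5=F, B6=F, B7=F, B9=F, B10=T, B12=T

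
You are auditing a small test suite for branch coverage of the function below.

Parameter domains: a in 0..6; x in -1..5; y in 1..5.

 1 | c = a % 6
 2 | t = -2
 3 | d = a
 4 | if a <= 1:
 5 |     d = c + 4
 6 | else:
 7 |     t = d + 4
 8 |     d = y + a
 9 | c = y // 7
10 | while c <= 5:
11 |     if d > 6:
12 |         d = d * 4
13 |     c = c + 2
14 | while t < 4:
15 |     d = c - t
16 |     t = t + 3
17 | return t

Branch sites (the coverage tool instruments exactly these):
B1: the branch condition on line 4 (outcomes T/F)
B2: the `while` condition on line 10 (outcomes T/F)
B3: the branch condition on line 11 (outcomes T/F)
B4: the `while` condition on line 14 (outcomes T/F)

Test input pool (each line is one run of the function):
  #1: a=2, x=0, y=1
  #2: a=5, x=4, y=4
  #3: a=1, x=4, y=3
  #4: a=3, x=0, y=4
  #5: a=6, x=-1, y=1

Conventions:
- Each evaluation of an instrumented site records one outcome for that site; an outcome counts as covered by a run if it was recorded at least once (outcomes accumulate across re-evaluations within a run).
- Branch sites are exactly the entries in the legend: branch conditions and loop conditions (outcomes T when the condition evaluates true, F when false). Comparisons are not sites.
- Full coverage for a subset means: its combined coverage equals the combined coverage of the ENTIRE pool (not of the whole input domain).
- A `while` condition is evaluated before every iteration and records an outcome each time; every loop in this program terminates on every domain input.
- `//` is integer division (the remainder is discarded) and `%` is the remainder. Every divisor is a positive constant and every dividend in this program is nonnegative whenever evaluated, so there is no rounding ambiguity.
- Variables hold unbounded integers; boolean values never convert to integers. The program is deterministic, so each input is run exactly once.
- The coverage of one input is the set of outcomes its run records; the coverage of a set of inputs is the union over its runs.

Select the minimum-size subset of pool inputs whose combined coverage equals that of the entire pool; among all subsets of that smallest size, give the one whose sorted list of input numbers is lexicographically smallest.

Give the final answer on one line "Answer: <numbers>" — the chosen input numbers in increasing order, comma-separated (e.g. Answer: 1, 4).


input #1, a=2, x=0, y=1: outcomes B1=F, B2=T, B2=F, B3=F, B4=F
input #2, a=5, x=4, y=4: outcomes B1=F, B2=T, B2=F, B3=T, B4=F
input #3, a=1, x=4, y=3: outcomes B1=T, B2=T, B2=F, B3=F, B4=T, B4=F
input #4, a=3, x=0, y=4: outcomes B1=F, B2=T, B2=F, B3=T, B4=F
input #5, a=6, x=-1, y=1: outcomes B1=F, B2=T, B2=F, B3=T, B4=F
pool-wide coverage (8 outcomes): B1=T, B1=F, B2=T, B2=F, B3=T, B3=F, B4=T, B4=F
every size-1 subset falls short of the 8 outcomes (best: 6/8)
at size 2, {2, 3} reaches all 8 outcomes; every lexicographically earlier size-2 subset fails
Answer: 2, 3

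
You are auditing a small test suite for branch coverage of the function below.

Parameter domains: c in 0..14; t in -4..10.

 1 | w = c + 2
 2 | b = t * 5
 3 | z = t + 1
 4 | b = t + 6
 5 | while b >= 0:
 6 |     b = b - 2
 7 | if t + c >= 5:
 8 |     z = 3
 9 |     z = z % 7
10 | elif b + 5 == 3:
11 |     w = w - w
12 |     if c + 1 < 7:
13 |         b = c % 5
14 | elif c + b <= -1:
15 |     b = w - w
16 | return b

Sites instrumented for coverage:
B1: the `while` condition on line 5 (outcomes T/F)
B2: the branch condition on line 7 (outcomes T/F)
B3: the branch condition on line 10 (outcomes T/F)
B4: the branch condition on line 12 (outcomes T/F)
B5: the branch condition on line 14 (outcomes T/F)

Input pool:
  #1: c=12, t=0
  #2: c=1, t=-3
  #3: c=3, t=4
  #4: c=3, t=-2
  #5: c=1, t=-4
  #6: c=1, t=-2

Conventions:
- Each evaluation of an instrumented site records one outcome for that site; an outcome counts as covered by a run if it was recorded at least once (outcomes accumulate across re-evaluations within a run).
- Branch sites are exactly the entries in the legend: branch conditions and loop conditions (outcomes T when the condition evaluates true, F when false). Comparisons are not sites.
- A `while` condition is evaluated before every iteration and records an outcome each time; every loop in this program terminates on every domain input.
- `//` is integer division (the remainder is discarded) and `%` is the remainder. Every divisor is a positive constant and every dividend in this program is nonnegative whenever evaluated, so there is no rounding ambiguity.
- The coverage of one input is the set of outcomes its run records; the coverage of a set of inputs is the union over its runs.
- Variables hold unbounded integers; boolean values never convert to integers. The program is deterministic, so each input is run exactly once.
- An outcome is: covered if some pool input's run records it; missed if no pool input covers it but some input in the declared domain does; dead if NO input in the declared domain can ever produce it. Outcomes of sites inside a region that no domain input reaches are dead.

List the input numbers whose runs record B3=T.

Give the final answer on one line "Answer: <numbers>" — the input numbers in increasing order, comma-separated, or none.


input #1 (c=12, t=0): does not record B3=T
input #2 (c=1, t=-3): does not record B3=T
input #3 (c=3, t=4): does not record B3=T
input #4 (c=3, t=-2): records B3=T
input #5 (c=1, t=-4): records B3=T
input #6 (c=1, t=-2): records B3=T
Answer: 4, 5, 6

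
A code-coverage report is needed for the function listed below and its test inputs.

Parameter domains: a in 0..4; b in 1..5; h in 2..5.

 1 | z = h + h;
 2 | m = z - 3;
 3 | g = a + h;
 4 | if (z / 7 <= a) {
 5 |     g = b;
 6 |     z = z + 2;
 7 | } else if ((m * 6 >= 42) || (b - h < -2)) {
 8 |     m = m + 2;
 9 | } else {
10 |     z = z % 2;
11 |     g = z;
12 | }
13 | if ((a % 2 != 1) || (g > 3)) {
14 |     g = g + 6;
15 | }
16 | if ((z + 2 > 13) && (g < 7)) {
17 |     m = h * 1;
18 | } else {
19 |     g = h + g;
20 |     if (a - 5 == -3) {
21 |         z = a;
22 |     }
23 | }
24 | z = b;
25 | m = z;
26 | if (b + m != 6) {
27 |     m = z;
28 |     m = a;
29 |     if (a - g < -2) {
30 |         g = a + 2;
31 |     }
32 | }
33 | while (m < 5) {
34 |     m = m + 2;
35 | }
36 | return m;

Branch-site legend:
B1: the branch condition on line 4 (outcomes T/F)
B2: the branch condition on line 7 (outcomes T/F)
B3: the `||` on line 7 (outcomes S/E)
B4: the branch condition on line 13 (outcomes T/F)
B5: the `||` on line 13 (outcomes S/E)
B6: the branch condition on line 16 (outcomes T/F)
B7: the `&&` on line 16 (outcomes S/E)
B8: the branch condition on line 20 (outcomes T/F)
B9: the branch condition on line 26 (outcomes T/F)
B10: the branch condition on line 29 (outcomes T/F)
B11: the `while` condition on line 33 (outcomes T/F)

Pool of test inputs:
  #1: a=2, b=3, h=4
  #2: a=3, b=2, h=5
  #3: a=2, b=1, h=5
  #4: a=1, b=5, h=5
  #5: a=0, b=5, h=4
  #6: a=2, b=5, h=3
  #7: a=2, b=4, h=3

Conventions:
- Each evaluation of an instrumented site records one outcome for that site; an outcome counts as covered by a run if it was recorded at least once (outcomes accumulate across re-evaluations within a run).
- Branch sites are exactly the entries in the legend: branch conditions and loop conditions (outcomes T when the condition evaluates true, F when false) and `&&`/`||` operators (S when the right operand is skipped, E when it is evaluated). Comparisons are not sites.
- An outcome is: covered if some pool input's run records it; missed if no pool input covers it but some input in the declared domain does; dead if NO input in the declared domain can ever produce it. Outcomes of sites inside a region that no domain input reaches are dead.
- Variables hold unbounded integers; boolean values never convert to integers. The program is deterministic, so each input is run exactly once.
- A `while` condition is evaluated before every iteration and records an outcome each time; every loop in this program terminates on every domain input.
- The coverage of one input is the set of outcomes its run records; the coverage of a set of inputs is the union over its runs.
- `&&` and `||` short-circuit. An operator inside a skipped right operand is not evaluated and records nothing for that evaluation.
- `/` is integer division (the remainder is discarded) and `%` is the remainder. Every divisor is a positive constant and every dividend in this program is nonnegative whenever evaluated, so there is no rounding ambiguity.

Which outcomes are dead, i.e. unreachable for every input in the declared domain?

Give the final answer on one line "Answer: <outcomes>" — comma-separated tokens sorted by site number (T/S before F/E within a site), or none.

exhaustive pass over the 100-input domain:
  reachable outcomes have witnesses, e.g. B1=T (e.g. a=0, b=1, h=2), B1=F (e.g. a=0, b=1, h=4), B2=T (e.g. a=0, b=1, h=4), B2=F (e.g. a=0, b=2, h=4)

Answer: none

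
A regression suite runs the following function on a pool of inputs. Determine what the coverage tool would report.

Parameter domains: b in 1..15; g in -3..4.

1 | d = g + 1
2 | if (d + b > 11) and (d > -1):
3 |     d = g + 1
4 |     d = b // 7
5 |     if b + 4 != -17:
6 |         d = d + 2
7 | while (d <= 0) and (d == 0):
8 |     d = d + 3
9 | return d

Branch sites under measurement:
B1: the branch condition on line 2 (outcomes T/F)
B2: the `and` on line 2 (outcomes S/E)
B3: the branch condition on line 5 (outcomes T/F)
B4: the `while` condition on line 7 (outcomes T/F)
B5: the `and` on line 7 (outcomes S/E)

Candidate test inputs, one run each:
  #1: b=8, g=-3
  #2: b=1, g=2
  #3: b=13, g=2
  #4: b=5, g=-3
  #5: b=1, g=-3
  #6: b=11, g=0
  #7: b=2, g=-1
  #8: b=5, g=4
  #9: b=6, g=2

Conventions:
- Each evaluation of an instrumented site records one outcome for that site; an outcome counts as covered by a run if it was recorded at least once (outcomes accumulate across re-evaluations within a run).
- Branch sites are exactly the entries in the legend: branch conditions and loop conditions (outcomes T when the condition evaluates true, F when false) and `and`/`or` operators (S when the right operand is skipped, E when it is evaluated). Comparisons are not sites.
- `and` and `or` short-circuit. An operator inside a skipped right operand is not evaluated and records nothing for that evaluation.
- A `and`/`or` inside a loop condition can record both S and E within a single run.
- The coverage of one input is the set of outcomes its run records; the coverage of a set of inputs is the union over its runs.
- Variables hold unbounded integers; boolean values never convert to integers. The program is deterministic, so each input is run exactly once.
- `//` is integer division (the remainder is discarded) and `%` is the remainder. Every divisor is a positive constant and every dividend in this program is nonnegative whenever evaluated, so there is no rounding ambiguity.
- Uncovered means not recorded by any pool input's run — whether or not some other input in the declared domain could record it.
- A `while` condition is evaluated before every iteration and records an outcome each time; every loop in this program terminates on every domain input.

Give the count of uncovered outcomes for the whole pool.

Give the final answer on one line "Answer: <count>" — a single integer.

test 1 (b=8, g=-3) hits B1=F, B2=S, B4=F, B5=E
test 2 (b=1, g=2) hits B1=F, B2=S, B4=F, B5=S
test 3 (b=13, g=2) hits B1=T, B2=E, B3=T, B4=F, B5=S
test 4 (b=5, g=-3) hits B1=F, B2=S, B4=F, B5=E
test 5 (b=1, g=-3) hits B1=F, B2=S, B4=F, B5=E
test 6 (b=11, g=0) hits B1=T, B2=E, B3=T, B4=F, B5=S
test 7 (b=2, g=-1) hits B1=F, B2=S, B4=T, B4=F, B5=S, B5=E
test 8 (b=5, g=4) hits B1=F, B2=S, B4=F, B5=S
test 9 (b=6, g=2) hits B1=F, B2=S, B4=F, B5=S
union over the pool: B1=T, B1=F, B2=S, B2=E, B3=T, B4=T, B4=F, B5=S, B5=E
uncovered (1 of 10): B3=F

Answer: 1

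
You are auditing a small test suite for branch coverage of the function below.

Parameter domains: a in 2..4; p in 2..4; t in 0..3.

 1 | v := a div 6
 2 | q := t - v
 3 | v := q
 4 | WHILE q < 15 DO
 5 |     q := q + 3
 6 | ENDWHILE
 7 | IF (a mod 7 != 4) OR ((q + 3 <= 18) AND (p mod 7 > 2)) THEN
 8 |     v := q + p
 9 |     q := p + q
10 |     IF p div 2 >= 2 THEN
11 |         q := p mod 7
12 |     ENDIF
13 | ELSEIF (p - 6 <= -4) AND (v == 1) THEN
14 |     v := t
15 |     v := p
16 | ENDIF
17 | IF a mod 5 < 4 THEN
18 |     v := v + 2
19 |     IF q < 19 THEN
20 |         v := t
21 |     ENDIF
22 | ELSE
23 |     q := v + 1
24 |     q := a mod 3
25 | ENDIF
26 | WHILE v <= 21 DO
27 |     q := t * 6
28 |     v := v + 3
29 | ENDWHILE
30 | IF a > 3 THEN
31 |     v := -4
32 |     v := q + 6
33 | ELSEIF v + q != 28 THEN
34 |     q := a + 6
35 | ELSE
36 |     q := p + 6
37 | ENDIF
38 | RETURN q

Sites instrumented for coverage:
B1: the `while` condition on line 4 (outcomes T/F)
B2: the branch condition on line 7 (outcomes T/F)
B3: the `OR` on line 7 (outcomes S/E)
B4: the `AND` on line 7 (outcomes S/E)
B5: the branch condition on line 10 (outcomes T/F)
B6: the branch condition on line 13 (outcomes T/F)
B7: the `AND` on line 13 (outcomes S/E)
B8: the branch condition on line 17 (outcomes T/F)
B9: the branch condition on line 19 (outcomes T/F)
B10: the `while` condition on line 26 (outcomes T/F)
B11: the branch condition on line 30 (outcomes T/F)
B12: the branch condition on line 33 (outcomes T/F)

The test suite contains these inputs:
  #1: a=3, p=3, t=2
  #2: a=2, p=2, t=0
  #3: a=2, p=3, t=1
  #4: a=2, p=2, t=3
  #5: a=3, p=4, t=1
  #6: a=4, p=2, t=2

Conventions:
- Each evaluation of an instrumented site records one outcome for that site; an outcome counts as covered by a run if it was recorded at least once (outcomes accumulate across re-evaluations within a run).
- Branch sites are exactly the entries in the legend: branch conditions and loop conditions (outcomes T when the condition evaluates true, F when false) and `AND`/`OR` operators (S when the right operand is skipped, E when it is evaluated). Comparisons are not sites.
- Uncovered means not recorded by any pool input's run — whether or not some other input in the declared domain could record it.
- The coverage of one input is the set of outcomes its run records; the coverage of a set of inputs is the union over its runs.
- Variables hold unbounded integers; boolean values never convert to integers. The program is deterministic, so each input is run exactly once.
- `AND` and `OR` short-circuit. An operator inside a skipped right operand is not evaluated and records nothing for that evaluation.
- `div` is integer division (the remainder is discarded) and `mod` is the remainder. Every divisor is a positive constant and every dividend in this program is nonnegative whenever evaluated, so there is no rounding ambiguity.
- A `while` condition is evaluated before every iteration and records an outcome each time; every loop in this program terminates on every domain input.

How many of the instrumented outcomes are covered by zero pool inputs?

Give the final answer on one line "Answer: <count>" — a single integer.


input #1, a=3, p=3, t=2: events B1->T, B1->T, B1->T, B1->T, B1->T, B1->F, B3->S, B2->T, B5->F, B8->T, B9->F, B10->F, B11->F, B12->T; outcomes B1=T, B1=F, B2=T, B3=S, B5=F, B8=T, B9=F, B10=F, B11=F, B12=T
input #2, a=2, p=2, t=0: events B1->T, B1->T, B1->T, B1->T, B1->T, B1->F, B3->S, B2->T, B5->F, B8->T, B9->T, B10->T, B10->T, B10->T, ...; outcomes B1=T, B1=F, B2=T, B3=S, B5=F, B8=T, B9=T, B10=T, B10=F, B11=F, B12=T
input #3, a=2, p=3, t=1: events B1->T, B1->T, B1->T, B1->T, B1->T, B1->F, B3->S, B2->T, B5->F, B8->T, B9->F, B10->T, B10->F, B11->F, ...; outcomes B1=T, B1=F, B2=T, B3=S, B5=F, B8=T, B9=F, B10=T, B10=F, B11=F, B12=T
input #4, a=2, p=2, t=3: events B1->T, B1->T, B1->T, B1->T, B1->F, B3->S, B2->T, B5->F, B8->T, B9->T, B10->T, B10->T, B10->T, B10->T, ...; outcomes B1=T, B1=F, B2=T, B3=S, B5=F, B8=T, B9=T, B10=T, B10=F, B11=F, B12=T
input #5, a=3, p=4, t=1: events B1->T, B1->T, B1->T, B1->T, B1->T, B1->F, B3->S, B2->T, B5->T, B8->T, B9->T, B10->T, B10->T, B10->T, ...; outcomes B1=T, B1=F, B2=T, B3=S, B5=T, B8=T, B9=T, B10=T, B10=F, B11=F, B12=F
input #6, a=4, p=2, t=2: events B1->T, B1->T, B1->T, B1->T, B1->T, B1->F, B3->E, B4->S, B2->F, B7->E, B6->F, B8->F, B10->T, B10->T, ...; outcomes B1=T, B1=F, B2=F, B3=E, B4=S, B6=F, B7=E, B8=F, B10=T, B10=F, B11=T
union over the pool: B1=T, B1=F, B2=T, B2=F, B3=S, B3=E, B4=S, B5=T, B5=F, B6=F, B7=E, B8=T, B8=F, B9=T, B9=F, B10=T, B10=F, B11=T, B11=F, B12=T, B12=F
uncovered (3 of 24): B4=E, B6=T, B7=S
Answer: 3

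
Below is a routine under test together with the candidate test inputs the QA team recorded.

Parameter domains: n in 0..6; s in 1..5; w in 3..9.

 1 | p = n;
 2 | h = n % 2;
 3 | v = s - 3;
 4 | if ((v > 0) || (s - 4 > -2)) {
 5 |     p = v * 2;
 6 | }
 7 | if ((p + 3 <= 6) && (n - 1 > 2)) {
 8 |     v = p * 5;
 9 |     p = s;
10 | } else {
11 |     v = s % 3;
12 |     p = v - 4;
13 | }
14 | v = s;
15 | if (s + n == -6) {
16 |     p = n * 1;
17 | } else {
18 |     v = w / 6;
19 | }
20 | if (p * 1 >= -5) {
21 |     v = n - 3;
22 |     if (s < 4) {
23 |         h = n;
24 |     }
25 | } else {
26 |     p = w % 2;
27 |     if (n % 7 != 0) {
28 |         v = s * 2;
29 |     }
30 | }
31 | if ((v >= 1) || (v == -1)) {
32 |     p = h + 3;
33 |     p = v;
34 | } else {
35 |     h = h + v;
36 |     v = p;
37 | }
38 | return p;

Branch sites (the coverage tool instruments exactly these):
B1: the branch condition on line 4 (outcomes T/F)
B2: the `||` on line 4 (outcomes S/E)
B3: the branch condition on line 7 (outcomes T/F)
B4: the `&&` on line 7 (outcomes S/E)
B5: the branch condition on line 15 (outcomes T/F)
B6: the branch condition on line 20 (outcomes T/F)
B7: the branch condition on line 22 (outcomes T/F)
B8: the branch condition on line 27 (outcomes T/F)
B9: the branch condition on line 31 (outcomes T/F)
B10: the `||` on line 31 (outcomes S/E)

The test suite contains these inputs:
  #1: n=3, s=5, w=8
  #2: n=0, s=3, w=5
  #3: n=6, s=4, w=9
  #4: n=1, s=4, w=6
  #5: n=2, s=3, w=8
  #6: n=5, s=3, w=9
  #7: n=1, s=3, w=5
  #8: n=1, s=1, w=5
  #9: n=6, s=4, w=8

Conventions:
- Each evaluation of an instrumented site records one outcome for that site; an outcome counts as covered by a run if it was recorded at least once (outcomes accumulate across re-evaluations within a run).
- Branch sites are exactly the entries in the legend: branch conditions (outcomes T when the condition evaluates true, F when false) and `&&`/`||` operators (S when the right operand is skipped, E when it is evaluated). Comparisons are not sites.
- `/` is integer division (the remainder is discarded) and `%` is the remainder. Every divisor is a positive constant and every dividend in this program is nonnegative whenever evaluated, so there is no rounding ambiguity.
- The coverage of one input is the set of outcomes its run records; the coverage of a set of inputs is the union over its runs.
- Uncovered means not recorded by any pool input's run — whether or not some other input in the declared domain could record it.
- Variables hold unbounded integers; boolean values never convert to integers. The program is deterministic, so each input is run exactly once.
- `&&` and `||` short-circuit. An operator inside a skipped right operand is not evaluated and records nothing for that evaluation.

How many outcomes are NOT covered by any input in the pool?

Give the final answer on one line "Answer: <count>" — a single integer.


#1 (n=3, s=5, w=8) -> B2->S, B1->T, B4->S, B3->F, B5->F, B6->T, B7->F, B10->E, B9->F; covered: B1=T, B2=S, B3=F, B4=S, B5=F, B6=T, B7=F, B9=F, B10=E
#2 (n=0, s=3, w=5) -> B2->E, B1->T, B4->E, B3->F, B5->F, B6->T, B7->T, B10->E, B9->F; covered: B1=T, B2=E, B3=F, B4=E, B5=F, B6=T, B7=T, B9=F, B10=E
#3 (n=6, s=4, w=9) -> B2->S, B1->T, B4->E, B3->T, B5->F, B6->T, B7->F, B10->S, B9->T; covered: B1=T, B2=S, B3=T, B4=E, B5=F, B6=T, B7=F, B9=T, B10=S
#4 (n=1, s=4, w=6) -> B2->S, B1->T, B4->E, B3->F, B5->F, B6->T, B7->F, B10->E, B9->F; covered: B1=T, B2=S, B3=F, B4=E, B5=F, B6=T, B7=F, B9=F, B10=E
#5 (n=2, s=3, w=8) -> B2->E, B1->T, B4->E, B3->F, B5->F, B6->T, B7->T, B10->E, B9->T; covered: B1=T, B2=E, B3=F, B4=E, B5=F, B6=T, B7=T, B9=T, B10=E
#6 (n=5, s=3, w=9) -> B2->E, B1->T, B4->E, B3->T, B5->F, B6->T, B7->T, B10->S, B9->T; covered: B1=T, B2=E, B3=T, B4=E, B5=F, B6=T, B7=T, B9=T, B10=S
#7 (n=1, s=3, w=5) -> B2->E, B1->T, B4->E, B3->F, B5->F, B6->T, B7->T, B10->E, B9->F; covered: B1=T, B2=E, B3=F, B4=E, B5=F, B6=T, B7=T, B9=F, B10=E
#8 (n=1, s=1, w=5) -> B2->E, B1->F, B4->E, B3->F, B5->F, B6->T, B7->T, B10->E, B9->F; covered: B1=F, B2=E, B3=F, B4=E, B5=F, B6=T, B7=T, B9=F, B10=E
#9 (n=6, s=4, w=8) -> B2->S, B1->T, B4->E, B3->T, B5->F, B6->T, B7->F, B10->S, B9->T; covered: B1=T, B2=S, B3=T, B4=E, B5=F, B6=T, B7=F, B9=T, B10=S
union over the pool: B1=T, B1=F, B2=S, B2=E, B3=T, B3=F, B4=S, B4=E, B5=F, B6=T, B7=T, B7=F, B9=T, B9=F, B10=S, B10=E
uncovered (4 of 20): B5=T, B6=F, B8=T, B8=F
Answer: 4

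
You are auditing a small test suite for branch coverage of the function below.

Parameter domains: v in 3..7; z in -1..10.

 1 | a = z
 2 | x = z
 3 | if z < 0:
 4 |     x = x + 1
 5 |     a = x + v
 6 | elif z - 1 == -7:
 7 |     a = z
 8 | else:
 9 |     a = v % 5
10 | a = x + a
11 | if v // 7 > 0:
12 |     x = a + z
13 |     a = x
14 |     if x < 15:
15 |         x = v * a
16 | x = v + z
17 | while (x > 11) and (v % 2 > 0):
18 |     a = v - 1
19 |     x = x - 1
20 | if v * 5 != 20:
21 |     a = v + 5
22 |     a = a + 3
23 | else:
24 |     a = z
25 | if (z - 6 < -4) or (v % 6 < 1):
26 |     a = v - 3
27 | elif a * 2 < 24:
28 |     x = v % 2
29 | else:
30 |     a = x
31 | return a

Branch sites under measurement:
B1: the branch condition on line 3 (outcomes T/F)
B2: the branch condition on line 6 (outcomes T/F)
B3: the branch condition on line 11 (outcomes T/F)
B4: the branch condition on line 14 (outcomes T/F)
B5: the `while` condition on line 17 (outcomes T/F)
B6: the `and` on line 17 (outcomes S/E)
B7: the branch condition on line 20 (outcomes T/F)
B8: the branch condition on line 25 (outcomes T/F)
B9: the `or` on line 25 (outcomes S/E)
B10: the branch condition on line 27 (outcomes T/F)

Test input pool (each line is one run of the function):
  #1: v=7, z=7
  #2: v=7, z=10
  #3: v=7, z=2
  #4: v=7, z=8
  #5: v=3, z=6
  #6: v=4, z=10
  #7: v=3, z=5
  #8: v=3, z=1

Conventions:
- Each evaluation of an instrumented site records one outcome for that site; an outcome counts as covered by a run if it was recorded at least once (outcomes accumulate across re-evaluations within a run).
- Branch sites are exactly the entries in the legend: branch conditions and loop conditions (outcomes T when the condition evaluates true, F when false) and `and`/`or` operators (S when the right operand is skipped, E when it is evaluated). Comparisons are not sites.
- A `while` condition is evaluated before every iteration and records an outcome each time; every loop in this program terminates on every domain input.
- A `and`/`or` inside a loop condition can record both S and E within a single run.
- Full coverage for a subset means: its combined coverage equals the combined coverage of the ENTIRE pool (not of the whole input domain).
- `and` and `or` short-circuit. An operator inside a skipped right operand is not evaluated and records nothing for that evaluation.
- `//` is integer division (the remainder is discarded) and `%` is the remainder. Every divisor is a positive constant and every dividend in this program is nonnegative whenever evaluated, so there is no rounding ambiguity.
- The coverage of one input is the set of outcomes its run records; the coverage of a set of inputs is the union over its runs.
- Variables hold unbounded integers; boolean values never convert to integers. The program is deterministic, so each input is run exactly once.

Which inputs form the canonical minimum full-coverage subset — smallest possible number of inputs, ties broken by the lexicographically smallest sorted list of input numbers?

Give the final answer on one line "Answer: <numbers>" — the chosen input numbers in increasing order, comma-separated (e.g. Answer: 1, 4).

input #1 (v=7, z=7): events B1->F, B2->F, B3->T, B4->F, B6->E, B5->T, B6->E, B5->T, B6->E, B5->T, B6->S, B5->F, B7->T, B9->E, ...; covers B1=F, B2=F, B3=T, B4=F, B5=T, B5=F, B6=S, B6=E, B7=T, B8=F, B9=E, B10=F
input #2 (v=7, z=10): events B1->F, B2->F, B3->T, B4->F, B6->E, B5->T, B6->E, B5->T, B6->E, B5->T, B6->E, B5->T, B6->E, B5->T, ...; covers B1=F, B2=F, B3=T, B4=F, B5=T, B5=F, B6=S, B6=E, B7=T, B8=F, B9=E, B10=F
input #3 (v=7, z=2): events B1->F, B2->F, B3->T, B4->T, B6->S, B5->F, B7->T, B9->E, B8->F, B10->F; covers B1=F, B2=F, B3=T, B4=T, B5=F, B6=S, B7=T, B8=F, B9=E, B10=F
input #4 (v=7, z=8): events B1->F, B2->F, B3->T, B4->F, B6->E, B5->T, B6->E, B5->T, B6->E, B5->T, B6->E, B5->T, B6->S, B5->F, ...; covers B1=F, B2=F, B3=T, B4=F, B5=T, B5=F, B6=S, B6=E, B7=T, B8=F, B9=E, B10=F
input #5 (v=3, z=6): events B1->F, B2->F, B3->F, B6->S, B5->F, B7->T, B9->E, B8->F, B10->T; covers B1=F, B2=F, B3=F, B5=F, B6=S, B7=T, B8=F, B9=E, B10=T
input #6 (v=4, z=10): events B1->F, B2->F, B3->F, B6->E, B5->F, B7->F, B9->E, B8->F, B10->T; covers B1=F, B2=F, B3=F, B5=F, B6=E, B7=F, B8=F, B9=E, B10=T
input #7 (v=3, z=5): events B1->F, B2->F, B3->F, B6->S, B5->F, B7->T, B9->E, B8->F, B10->T; covers B1=F, B2=F, B3=F, B5=F, B6=S, B7=T, B8=F, B9=E, B10=T
input #8 (v=3, z=1): events B1->F, B2->F, B3->F, B6->S, B5->F, B7->T, B9->S, B8->T; covers B1=F, B2=F, B3=F, B5=F, B6=S, B7=T, B8=T, B9=S
the full pool covers 18 outcomes: B1=F, B2=F, B3=T, B3=F, B4=T, B4=F, B5=T, B5=F, B6=S, B6=E, B7=T, B7=F, B8=T, B8=F, B9=S, B9=E, B10=T, B10=F
size 1 is not enough: best union over all size-1 subsets is 12/18
size 2 is not enough: best union over all size-2 subsets is 15/18
size 3 is not enough: best union over all size-3 subsets is 17/18
at size 4, {1, 3, 6, 8} reaches all 18 outcomes; every lexicographically earlier size-4 subset fails

Answer: 1, 3, 6, 8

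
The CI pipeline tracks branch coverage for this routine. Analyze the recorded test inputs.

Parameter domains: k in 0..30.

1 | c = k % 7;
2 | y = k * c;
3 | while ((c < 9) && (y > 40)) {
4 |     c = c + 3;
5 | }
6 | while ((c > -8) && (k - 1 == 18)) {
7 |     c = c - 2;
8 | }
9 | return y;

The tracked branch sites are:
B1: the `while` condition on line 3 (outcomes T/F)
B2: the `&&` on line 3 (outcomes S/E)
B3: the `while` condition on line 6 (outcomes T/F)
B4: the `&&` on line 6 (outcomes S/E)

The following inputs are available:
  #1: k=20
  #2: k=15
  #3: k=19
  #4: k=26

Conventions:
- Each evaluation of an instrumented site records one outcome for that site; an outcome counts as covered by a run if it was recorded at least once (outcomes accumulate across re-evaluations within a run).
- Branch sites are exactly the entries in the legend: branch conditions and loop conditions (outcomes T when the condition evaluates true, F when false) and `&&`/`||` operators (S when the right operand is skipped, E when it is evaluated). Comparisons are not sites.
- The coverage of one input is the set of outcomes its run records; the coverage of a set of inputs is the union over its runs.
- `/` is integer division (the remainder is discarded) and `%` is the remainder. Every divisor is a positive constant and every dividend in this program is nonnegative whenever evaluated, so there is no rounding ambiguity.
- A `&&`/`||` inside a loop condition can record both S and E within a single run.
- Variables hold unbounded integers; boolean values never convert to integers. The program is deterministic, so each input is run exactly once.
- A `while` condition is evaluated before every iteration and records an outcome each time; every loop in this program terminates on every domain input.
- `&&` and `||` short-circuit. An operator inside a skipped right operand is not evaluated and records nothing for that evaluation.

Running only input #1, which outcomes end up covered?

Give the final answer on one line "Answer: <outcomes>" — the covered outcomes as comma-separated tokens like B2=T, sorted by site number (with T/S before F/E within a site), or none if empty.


Running input #1 (k=20), event by event:
  B2->E, B1->T, B2->S, B1->F, B4->E, B3->F
distinct outcomes covered: B1=T, B1=F, B2=S, B2=E, B3=F, B4=E
Answer: B1=T, B1=F, B2=S, B2=E, B3=F, B4=E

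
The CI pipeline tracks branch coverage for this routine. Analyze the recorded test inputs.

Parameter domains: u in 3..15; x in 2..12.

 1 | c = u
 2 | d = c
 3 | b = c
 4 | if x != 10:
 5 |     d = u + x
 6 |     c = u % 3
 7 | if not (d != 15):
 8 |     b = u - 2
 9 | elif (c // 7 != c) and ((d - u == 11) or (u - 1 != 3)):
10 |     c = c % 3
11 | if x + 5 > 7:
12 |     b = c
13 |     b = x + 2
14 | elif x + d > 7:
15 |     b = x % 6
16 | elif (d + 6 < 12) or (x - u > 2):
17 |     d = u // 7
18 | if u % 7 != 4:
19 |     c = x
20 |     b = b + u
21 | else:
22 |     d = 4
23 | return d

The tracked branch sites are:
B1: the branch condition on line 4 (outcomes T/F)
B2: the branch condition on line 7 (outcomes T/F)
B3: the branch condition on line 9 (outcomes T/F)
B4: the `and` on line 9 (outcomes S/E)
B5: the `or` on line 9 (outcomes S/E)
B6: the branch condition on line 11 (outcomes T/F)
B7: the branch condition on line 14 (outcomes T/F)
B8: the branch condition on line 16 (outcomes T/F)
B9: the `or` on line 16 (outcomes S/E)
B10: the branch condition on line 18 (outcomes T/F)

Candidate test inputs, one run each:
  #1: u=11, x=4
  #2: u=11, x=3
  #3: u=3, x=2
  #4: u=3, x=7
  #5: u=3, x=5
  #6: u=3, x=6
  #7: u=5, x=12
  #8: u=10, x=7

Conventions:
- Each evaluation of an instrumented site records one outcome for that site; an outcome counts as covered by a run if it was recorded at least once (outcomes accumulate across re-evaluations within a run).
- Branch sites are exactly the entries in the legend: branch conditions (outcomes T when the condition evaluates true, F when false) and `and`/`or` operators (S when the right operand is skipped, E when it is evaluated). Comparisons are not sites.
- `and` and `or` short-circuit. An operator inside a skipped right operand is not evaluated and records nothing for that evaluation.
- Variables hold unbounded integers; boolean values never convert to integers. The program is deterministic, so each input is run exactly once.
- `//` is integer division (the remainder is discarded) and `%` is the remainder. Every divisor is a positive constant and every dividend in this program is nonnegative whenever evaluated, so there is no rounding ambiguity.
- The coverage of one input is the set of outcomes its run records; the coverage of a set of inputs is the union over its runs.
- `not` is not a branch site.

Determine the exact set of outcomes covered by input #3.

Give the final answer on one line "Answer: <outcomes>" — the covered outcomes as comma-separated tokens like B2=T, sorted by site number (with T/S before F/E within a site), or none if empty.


Tracing the run of input #3 (u=3, x=2):
  B1->T, B2->F, B4->S, B3->F, B6->F, B7->F, B9->S, B8->T, B10->T
collecting distinct outcomes: B1=T, B2=F, B3=F, B4=S, B6=F, B7=F, B8=T, B9=S, B10=T
Answer: B1=T, B2=F, B3=F, B4=S, B6=F, B7=F, B8=T, B9=S, B10=T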